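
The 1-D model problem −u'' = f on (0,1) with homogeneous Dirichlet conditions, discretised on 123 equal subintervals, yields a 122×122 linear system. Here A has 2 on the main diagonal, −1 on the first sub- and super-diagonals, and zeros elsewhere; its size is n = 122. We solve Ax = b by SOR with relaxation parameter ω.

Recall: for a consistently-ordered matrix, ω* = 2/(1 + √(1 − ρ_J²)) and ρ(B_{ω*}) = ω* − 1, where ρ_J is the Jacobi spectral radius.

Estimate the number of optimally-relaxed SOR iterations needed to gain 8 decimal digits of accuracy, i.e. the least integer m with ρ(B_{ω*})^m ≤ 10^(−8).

m = 361

spectrum of D⁻¹(L+U) = {cos(kπ/123) : 1≤k≤122}; ρ_J = cos(π/123) = 0.9996738.
root = sin(π/123) = 0.0255386  (since 1−cos² = sin²).
Then 2/(1+√(1−ρ_J²)) = 2/(1+0.0255386); ω* = 2/1.0255386 = 1.9501948.
ρ_SOR = ω* − 1 ≈ 0.9501948.
Need (0.9501948)^m ≤ 10^(−8): m ≥ 8·ln10/|ln 0.9501948| = 18.4207/0.0510883 = 360.566 ⇒ m = 361.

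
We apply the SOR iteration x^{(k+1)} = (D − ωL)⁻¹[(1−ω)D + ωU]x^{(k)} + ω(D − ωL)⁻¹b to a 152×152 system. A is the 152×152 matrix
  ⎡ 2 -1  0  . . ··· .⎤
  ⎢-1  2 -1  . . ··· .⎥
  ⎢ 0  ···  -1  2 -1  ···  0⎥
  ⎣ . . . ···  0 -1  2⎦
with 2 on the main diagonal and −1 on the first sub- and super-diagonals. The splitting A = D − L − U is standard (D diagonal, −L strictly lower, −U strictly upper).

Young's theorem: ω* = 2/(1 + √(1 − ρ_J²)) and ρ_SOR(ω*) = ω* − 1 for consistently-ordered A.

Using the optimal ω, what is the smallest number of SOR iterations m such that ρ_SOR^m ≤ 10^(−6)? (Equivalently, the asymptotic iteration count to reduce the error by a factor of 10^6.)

n=152: λ(B_J) = 1 − λ(A)/2 = cos(kπ/153); k=1 gives ρ_J = 0.9997892.
√(1−ρ_J²) = |sin(π/153)| = 0.0205318
Young: ω* = 2/(1+√(1−ρ_J²)) = 2/(1+0.0205318) = 2/1.0205318 = 1.9597625.
Hence ρ(B_{ω*}) = 1.9597625 − 1 = 0.9597625.
6·ln10 = 13.8155; −ln(0.9597625) = 0.0410694; m = ⌈13.8155/0.0410694⌉ = ⌈336.394⌉ = 337.

m = 337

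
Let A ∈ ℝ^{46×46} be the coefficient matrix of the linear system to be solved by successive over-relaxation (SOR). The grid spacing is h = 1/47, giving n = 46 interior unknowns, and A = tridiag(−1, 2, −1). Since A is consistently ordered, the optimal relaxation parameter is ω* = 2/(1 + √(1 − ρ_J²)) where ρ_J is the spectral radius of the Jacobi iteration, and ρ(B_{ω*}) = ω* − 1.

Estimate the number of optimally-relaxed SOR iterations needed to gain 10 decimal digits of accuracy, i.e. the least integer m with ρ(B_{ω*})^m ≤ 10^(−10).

m = 173

spectrum of D⁻¹(L+U) = {cos(kπ/47) : 1≤k≤46}; ρ_J = cos(π/47) = 0.9977669.
√(1−ρ_J²) = |sin(π/47)| = 0.0667926
ω* = 2/(1+0.0667926) = 1.8747787
ρ_SOR = ω* − 1 ≈ 0.8747787.
m ≥ 10·ln10 / (−ln 0.8747787) = 172.113; smallest integer m = 173.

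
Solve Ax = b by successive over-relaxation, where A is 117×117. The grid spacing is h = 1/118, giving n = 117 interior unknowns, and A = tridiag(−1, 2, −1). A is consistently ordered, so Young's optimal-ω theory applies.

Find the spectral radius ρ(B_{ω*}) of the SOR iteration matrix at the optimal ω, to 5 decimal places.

n=117: λ(B_J) = 1 − λ(A)/2 = cos(kπ/118); k=1 gives ρ_J = 0.99965.
1 − cos²(π/118) = sin²(π/118) ⇒ √(1−ρ_J²) = sin(π/118) = 0.026621.
ω* = 2/(1 + 0.026621) = 2/1.026621 = 1.94814.
Hence ρ(B_{ω*}) = 1.94814 − 1 = 0.94814.

ρ_SOR = 0.94814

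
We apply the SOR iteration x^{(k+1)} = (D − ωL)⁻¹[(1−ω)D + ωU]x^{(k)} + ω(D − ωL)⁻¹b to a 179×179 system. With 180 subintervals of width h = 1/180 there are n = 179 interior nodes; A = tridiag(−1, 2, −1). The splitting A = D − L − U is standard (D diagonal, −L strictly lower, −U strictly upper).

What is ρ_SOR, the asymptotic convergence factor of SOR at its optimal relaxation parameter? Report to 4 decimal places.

With n=179, ρ(Jacobi) = cos(π/180) = 0.9998.
√(1−ρ_J²) = |sin(π/180)| = 0.01745
Then 2/(1+√(1−ρ_J²)) = 2/(1+0.01745); ω* = 2/1.01745 = 1.9657.
[ρ_SOR] ω* − 1 = 0.9657.

ρ_SOR = 0.9657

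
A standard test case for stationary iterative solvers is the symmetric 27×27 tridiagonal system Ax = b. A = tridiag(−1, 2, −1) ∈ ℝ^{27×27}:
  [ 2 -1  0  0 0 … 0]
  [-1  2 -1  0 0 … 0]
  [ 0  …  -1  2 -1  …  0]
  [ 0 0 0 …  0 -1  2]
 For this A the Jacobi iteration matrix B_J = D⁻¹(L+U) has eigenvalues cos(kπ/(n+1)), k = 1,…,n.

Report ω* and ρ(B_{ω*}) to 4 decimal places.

[ρ_J] n=27: ρ(B_J) = cos(π/(n+1)) = cos(π/28) = 0.9937.
√(1 − cos²(π/28)) = sin(π/28) ≈ 0.11196.
[ω*] 2 ÷ (1 + 0.11196) = 2 ÷ 1.11196 = 1.7986.
ρ_SOR = ω* − 1 = 1.7986 − 1 = 0.7986.

ω* = 1.7986, ρ_SOR = 0.7986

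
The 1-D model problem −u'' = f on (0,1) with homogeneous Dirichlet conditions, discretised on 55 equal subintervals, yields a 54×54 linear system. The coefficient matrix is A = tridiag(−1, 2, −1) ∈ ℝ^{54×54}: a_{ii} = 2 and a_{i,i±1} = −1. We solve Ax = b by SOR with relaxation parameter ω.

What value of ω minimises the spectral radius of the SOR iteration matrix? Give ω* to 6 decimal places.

n=54: λ(B_J) = 1 − λ(A)/2 = cos(kπ/55); k=1 gives ρ_J = 0.998369.
√(1−ρ_J²) = |sin(π/55)| = 0.0570888
[ω*] 2 ÷ (1 + 0.0570888) = 2 ÷ 1.0570888 = 1.891989.
ρ_SOR = ω* − 1 ≈ 0.891989.

ω* = 1.891989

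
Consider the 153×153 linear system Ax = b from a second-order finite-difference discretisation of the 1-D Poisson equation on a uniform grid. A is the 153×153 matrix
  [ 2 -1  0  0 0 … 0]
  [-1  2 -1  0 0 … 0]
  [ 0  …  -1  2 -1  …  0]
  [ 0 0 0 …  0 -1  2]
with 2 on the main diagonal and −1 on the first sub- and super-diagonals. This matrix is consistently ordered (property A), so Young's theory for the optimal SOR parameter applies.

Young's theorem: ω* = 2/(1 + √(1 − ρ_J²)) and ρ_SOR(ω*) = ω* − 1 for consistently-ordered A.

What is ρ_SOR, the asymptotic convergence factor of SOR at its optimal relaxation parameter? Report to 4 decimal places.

ρ_SOR = 0.9600

½·tridiag(1,0,1) at n=153: λ_k = cos(kπ/154); max |λ| at k=1 ⇒ ρ_J = cos(π/154) ≈ 0.9998.
√(1−ρ_J²) simplifies to sin(π/154) = 0.02040.
Young: ω* = 2/(1+√(1−ρ_J²)) = 2/(1+0.02040) = 2/1.02040 = 1.9600.
and ρ(B_{ω*}) = 1.9600 − 1 = 0.9600.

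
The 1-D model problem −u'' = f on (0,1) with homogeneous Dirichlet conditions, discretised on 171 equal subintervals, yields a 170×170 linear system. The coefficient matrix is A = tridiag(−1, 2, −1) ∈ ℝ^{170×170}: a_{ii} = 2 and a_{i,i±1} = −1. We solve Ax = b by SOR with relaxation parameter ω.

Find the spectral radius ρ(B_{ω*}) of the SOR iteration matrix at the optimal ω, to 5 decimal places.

With n=170, ρ(Jacobi) = cos(π/171) = 0.99983.
√(1−ρ_J²) simplifies to sin(π/171) = 0.018371.
[ω*] 2 ÷ (1 + 0.018371) = 2 ÷ 1.018371 = 1.96392.
and ρ(B_{ω*}) = 1.96392 − 1 = 0.96392.

ρ_SOR = 0.96392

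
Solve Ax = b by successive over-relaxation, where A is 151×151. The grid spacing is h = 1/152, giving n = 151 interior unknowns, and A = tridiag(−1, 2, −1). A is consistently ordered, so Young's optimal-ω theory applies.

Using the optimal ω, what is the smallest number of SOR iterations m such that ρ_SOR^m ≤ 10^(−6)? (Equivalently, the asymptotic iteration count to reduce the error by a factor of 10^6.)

ρ_J = max_k |cos(kπ/152)| = cos(π/152) = 0.9997864
root = sin(π/152) = 0.0206669  (since 1−cos² = sin²).
ω* = 2 / (1 + 0.0206669) = 2 / 1.0206669 ≈ 1.9595031.
At ω = 1.9595031 every |λ(B_ω)| = ω−1, so ρ_SOR = 0.9595031.
(0.9595031)^m ≤ 10^{−6}  ⇒  m·ln(0.9595031) ≤ −6·ln10  ⇒  m ≥ 334.194  ⇒  m = 335

m = 335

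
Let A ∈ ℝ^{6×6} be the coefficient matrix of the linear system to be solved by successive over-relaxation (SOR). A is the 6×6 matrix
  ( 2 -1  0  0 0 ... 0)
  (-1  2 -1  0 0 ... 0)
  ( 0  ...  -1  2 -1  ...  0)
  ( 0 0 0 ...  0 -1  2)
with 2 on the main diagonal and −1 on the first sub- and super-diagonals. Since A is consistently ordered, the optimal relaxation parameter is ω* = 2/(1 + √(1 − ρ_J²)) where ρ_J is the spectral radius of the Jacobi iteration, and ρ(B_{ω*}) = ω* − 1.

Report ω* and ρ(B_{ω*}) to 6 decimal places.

With n=6, ρ(Jacobi) = cos(π/7) = 0.900969.
√(1 − cos²(π/7)) = sin(π/7) ≈ 0.4338837.
[ω*] 2 ÷ (1 + 0.4338837) = 2 ÷ 1.4338837 = 1.394813.
At ω = 1.394813 every |λ(B_ω)| = ω−1, so ρ_SOR = 0.394813.

ω* = 1.394813, ρ_SOR = 0.394813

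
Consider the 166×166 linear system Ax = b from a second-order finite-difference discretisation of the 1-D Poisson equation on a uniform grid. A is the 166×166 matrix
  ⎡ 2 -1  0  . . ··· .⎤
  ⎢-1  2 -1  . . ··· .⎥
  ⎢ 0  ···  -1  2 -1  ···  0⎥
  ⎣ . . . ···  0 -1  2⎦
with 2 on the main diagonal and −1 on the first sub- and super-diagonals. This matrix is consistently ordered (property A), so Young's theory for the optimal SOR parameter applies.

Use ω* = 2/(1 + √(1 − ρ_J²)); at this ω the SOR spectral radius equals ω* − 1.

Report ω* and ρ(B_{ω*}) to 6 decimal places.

ω* = 1.963073, ρ_SOR = 0.963073

With n=166, ρ(Jacobi) = cos(π/167) = 0.999823.
√(1 − cos²(π/167)) = sin(π/167) ≈ 0.0188108.
ω* = 2 / (1 + 0.0188108) = 2 / 1.0188108 ≈ 1.963073.
ρ(B_{ω*}) = ω*−1 = 0.963073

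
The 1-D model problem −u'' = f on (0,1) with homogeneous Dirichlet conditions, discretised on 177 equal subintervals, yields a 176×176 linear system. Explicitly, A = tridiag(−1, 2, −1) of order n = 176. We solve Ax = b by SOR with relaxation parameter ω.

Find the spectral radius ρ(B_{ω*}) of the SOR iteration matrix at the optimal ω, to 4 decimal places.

ρ_J = max_k |cos(kπ/177)| = cos(π/177) = 0.9998
1 − cos²(π/177) = sin²(π/177) ⇒ √(1−ρ_J²) = sin(π/177) = 0.01775.
So ω* = 2/1.01775 = 1.9651 (Young).
[ρ_SOR] ω* − 1 = 0.9651.

ρ_SOR = 0.9651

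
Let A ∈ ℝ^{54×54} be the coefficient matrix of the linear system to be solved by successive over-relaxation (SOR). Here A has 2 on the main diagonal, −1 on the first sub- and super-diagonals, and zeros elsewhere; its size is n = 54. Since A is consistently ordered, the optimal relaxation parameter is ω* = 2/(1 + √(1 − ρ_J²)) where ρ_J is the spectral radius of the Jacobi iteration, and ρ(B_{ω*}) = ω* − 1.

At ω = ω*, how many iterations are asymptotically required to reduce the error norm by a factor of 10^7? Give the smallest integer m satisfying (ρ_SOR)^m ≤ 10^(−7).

m = 142

½·tridiag(1,0,1) at n=54: λ_k = cos(kπ/55); max |λ| at k=1 ⇒ ρ_J = cos(π/55) ≈ 0.9983691.
1 − cos²(π/55) = sin²(π/55) ⇒ √(1−ρ_J²) = sin(π/55) = 0.0570888.
ω* = 2/(1+0.0570888) = 1.8919886
and ρ(B_{ω*}) = 1.8919886 − 1 = 0.8919886.
(0.8919886)^m ≤ 10^{−7}  ⇒  m·ln(0.8919886) ≤ −7·ln10  ⇒  m ≥ 141.013  ⇒  m = 142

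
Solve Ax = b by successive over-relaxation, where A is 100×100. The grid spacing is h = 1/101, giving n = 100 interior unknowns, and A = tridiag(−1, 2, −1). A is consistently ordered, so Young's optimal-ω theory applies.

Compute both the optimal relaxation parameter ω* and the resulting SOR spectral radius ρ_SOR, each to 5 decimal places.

ω* = 1.93968, ρ_SOR = 0.93968

n=100: λ(B_J) = 1 − λ(A)/2 = cos(kπ/101); k=1 gives ρ_J = 0.99952.
1 − cos²(π/101) = sin²(π/101) ⇒ √(1−ρ_J²) = sin(π/101) = 0.031100.
ω* = 2/(1+0.031100) = 1.93968
At ω = 1.93968 every |λ(B_ω)| = ω−1, so ρ_SOR = 0.93968.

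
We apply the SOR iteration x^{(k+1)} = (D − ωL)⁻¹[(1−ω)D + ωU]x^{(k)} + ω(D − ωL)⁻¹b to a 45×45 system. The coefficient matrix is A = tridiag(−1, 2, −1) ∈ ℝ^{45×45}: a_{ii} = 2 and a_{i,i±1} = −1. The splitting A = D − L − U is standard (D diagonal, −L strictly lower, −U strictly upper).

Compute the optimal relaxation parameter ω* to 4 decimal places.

ω* = 1.8722

spectrum of D⁻¹(L+U) = {cos(kπ/46) : 1≤k≤45}; ρ_J = cos(π/46) = 0.9977.
√(1−ρ_J²) simplifies to sin(π/46) = 0.06824.
So ω* = 2/1.06824 = 1.8722 (Young).
ρ_SOR = ω* − 1 = 1.8722 − 1 = 0.8722.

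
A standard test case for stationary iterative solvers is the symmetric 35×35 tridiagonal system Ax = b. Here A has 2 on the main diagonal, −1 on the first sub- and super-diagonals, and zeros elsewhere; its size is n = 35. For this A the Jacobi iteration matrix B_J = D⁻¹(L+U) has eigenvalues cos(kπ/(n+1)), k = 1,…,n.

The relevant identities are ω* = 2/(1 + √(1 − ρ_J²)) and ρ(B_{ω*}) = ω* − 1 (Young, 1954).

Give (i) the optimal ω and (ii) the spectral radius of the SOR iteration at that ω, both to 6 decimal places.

ω* = 1.839663, ρ_SOR = 0.839663

ρ_J = max_k |cos(kπ/36)| = cos(π/36) = 0.996195
√(1 − cos²(π/36)) = sin(π/36) ≈ 0.0871557.
So ω* = 2/1.0871557 = 1.839663 (Young).
At ω = 1.839663 every |λ(B_ω)| = ω−1, so ρ_SOR = 0.839663.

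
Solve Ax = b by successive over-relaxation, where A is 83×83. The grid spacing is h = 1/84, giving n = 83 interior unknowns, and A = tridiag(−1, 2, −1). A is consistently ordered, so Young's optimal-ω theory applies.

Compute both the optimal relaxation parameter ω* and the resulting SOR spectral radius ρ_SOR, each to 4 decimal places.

ω* = 1.9279, ρ_SOR = 0.9279

With n=83, ρ(Jacobi) = cos(π/84) = 0.9993.
√(1−ρ_J²) = |sin(π/84)| = 0.03739
So ω* = 2/1.03739 = 1.9279 (Young).
[ρ_SOR] ω* − 1 = 0.9279.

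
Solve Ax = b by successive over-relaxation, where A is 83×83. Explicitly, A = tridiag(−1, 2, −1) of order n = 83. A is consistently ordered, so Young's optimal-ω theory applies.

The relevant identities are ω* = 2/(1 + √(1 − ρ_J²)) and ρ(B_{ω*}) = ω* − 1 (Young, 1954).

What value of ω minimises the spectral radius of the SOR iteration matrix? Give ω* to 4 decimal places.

ω* = 1.9279

spectrum of D⁻¹(L+U) = {cos(kπ/84) : 1≤k≤83}; ρ_J = cos(π/84) = 0.9993.
root = sin(π/84) = 0.03739  (since 1−cos² = sin²).
ω* = 2/(1+0.03739) = 1.9279
ρ(B_{ω*}) = ω*−1 = 0.9279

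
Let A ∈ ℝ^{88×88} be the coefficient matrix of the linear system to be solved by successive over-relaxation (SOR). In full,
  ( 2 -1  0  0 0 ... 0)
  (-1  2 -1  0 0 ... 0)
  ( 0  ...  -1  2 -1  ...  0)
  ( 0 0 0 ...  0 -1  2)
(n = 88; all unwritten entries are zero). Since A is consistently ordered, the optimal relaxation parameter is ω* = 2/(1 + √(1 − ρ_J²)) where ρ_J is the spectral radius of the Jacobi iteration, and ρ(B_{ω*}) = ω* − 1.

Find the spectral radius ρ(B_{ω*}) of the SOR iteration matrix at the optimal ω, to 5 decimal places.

B_J for the 88×88 system has eigenvalues cos(kπ/89); ρ_J = cos(π/89) = 0.99938.
root = sin(π/89) = 0.035291  (since 1−cos² = sin²).
[ω*] 2 ÷ (1 + 0.035291) = 2 ÷ 1.035291 = 1.93182.
and ρ(B_{ω*}) = 1.93182 − 1 = 0.93182.

ρ_SOR = 0.93182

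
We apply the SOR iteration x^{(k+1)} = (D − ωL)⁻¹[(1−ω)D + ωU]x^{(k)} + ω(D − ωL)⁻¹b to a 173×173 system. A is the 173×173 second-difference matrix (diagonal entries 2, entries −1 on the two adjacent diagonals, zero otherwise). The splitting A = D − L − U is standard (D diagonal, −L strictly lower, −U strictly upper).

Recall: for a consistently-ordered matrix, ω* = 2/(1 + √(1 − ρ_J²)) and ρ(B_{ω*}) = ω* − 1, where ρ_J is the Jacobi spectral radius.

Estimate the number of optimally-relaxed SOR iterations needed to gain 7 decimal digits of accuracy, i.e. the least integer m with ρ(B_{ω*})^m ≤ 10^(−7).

m = 447

ρ_J = max_k |cos(kπ/174)| = cos(π/174) = 0.9998370
√(1−ρ_J²) simplifies to sin(π/174) = 0.0180541.
ω* = 2/(1+0.0180541) = 1.9645321
and ρ(B_{ω*}) = 1.9645321 − 1 = 0.9645321.
(0.9645321)^m ≤ 10^{−7}  ⇒  m·ln(0.9645321) ≤ −7·ln10  ⇒  m ≥ 446.334  ⇒  m = 447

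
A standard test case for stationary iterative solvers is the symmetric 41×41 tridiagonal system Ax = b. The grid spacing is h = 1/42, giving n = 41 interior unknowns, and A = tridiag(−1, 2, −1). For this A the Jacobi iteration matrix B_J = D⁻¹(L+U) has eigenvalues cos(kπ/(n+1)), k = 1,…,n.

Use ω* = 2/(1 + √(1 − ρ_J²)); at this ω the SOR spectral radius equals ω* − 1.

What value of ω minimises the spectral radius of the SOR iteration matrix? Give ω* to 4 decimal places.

[ρ_J] n=41: ρ(B_J) = cos(π/(n+1)) = cos(π/42) = 0.9972.
√(1 − cos²(π/42)) = sin(π/42) ≈ 0.07473.
ω* = 2/(1 + 0.07473) = 2/1.07473 = 1.8609.
ρ_SOR = ω* − 1 = 1.8609 − 1 = 0.8609.

ω* = 1.8609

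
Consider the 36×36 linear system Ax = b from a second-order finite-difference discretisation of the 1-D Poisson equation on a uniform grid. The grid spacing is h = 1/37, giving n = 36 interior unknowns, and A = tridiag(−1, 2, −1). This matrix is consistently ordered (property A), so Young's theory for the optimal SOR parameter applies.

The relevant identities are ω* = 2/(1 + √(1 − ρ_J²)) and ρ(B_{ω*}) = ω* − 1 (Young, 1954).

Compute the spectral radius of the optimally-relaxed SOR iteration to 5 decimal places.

n=36: λ(B_J) = 1 − λ(A)/2 = cos(kπ/37); k=1 gives ρ_J = 0.99640.
√(1−ρ_J²) = |sin(π/37)| = 0.084806
[ω*] 2 ÷ (1 + 0.084806) = 2 ÷ 1.084806 = 1.84365.
ρ_SOR = ω* − 1 ≈ 0.84365.

ρ_SOR = 0.84365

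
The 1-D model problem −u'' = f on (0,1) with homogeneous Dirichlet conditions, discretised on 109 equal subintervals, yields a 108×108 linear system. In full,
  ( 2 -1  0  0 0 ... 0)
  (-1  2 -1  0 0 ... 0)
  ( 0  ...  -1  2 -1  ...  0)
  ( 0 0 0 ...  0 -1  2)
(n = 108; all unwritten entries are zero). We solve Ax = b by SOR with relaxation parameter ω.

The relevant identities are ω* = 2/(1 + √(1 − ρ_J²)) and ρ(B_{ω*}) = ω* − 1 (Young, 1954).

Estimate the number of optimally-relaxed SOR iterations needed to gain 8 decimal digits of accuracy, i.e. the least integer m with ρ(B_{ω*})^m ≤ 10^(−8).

With n=108, ρ(Jacobi) = cos(π/109) = 0.9995847.
1 − cos²(π/109) = sin²(π/109) ⇒ √(1−ρ_J²) = sin(π/109) = 0.0288180.
ω* = 2/(1+0.0288180) = 1.9439784
At ω = 1.9439784 every |λ(B_ω)| = ω−1, so ρ_SOR = 0.9439784.
Need (0.9439784)^m ≤ 10^(−8): m ≥ 8·ln10/|ln 0.9439784| = 18.4207/0.057652 = 319.515 ⇒ m = 320.

m = 320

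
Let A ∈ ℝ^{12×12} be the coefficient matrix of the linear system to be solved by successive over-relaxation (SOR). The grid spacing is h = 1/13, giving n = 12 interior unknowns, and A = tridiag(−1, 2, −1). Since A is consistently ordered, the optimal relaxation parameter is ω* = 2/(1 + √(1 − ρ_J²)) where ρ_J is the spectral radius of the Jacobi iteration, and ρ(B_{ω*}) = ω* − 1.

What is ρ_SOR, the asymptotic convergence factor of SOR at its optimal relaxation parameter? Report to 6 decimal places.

ρ_SOR = 0.613794

n=12: λ(B_J) = 1 − λ(A)/2 = cos(kπ/13); k=1 gives ρ_J = 0.970942.
√(1−ρ_J²) simplifies to sin(π/13) = 0.2393157.
Then 2/(1+√(1−ρ_J²)) = 2/(1+0.2393157); ω* = 2/1.2393157 = 1.613794.
ρ(B_{ω*}) = ω*−1 = 0.613794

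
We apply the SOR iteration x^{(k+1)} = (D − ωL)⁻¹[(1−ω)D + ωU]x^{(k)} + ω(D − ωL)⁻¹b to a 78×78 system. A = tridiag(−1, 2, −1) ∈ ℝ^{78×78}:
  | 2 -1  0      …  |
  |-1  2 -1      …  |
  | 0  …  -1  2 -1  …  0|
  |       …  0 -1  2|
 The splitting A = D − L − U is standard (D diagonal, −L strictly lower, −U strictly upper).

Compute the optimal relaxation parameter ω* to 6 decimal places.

ω* = 1.923527

½·tridiag(1,0,1) at n=78: λ_k = cos(kπ/79); max |λ| at k=1 ⇒ ρ_J = cos(π/79) ≈ 0.999209.
1 − cos²(π/79) = sin²(π/79) ⇒ √(1−ρ_J²) = sin(π/79) = 0.0397565.
[ω*] 2 ÷ (1 + 0.0397565) = 2 ÷ 1.0397565 = 1.923527.
[ρ_SOR] ω* − 1 = 0.923527.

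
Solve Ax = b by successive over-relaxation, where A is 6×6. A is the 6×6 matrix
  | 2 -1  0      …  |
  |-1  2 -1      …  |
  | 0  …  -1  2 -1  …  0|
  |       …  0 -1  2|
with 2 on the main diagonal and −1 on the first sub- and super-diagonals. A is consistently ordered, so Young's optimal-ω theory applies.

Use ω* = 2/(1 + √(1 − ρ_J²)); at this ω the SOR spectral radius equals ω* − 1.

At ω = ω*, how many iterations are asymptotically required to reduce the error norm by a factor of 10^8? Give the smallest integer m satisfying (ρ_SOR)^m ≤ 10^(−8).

m = 20

spectrum of D⁻¹(L+U) = {cos(kπ/7) : 1≤k≤6}; ρ_J = cos(π/7) = 0.9009689.
√(1−ρ_J²) simplifies to sin(π/7) = 0.4338837.
ω* = 2/(1 + 0.4338837) = 2/1.4338837 = 1.3948133.
[ρ_SOR] ω* − 1 = 0.3948133.
For 8 digits: m = 8·ln10 / (−ln 0.3948133) = 18.4207/0.929342 = 19.821; round up → m = 20.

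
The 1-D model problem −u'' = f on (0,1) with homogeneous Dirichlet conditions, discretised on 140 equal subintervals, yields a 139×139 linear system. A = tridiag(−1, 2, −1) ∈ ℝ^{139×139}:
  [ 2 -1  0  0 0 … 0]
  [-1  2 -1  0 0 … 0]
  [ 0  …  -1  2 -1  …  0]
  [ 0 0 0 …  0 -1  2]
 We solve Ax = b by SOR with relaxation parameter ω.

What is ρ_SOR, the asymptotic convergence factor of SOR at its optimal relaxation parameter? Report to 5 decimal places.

½·tridiag(1,0,1) at n=139: λ_k = cos(kπ/140); max |λ| at k=1 ⇒ ρ_J = cos(π/140) ≈ 0.99975.
root = sin(π/140) = 0.022438  (since 1−cos² = sin²).
Young: ω* = 2/(1+√(1−ρ_J²)) = 2/(1+0.022438) = 2/1.022438 = 1.95611.
Hence ρ(B_{ω*}) = 1.95611 − 1 = 0.95611.

ρ_SOR = 0.95611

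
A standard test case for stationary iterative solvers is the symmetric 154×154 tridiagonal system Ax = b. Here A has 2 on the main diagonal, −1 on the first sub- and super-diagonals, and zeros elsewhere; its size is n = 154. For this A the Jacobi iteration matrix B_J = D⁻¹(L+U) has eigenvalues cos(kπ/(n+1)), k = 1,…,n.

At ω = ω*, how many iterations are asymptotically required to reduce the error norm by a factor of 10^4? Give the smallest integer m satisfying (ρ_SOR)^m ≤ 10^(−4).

m = 228

B_J for the 154×154 system has eigenvalues cos(kπ/155); ρ_J = cos(π/155) = 0.9997946.
√(1−ρ_J²) = |sin(π/155)| = 0.0202670
ω* = 2/(1 + 0.0202670) = 2/1.0202670 = 1.9602712.
ρ(B_{ω*}) = ω*−1 = 0.9602712
(0.9602712)^m ≤ 10^{−4}  ⇒  m·ln(0.9602712) ≤ −4·ln10  ⇒  m ≥ 227.194  ⇒  m = 228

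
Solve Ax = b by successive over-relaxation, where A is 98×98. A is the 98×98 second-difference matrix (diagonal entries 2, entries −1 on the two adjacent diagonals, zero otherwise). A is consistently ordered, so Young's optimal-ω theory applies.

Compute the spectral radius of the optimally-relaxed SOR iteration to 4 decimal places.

ρ_SOR = 0.9385

½·tridiag(1,0,1) at n=98: λ_k = cos(kπ/99); max |λ| at k=1 ⇒ ρ_J = cos(π/99) ≈ 0.9995.
√(1−ρ_J²) = |sin(π/99)| = 0.03173
So ω* = 2/1.03173 = 1.9385 (Young).
At ω = 1.9385 every |λ(B_ω)| = ω−1, so ρ_SOR = 0.9385.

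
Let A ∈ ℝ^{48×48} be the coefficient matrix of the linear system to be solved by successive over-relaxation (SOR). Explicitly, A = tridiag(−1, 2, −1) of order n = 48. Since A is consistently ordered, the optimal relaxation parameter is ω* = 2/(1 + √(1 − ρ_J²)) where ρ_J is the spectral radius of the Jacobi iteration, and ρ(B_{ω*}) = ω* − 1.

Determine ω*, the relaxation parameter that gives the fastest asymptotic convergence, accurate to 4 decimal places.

[ρ_J] n=48: ρ(B_J) = cos(π/(n+1)) = cos(π/49) = 0.9979.
√(1−ρ_J²) simplifies to sin(π/49) = 0.06407.
ω* = 2/(1 + 0.06407) = 2/1.06407 = 1.8796.
ρ(B_{ω*}) = ω*−1 = 0.8796

ω* = 1.8796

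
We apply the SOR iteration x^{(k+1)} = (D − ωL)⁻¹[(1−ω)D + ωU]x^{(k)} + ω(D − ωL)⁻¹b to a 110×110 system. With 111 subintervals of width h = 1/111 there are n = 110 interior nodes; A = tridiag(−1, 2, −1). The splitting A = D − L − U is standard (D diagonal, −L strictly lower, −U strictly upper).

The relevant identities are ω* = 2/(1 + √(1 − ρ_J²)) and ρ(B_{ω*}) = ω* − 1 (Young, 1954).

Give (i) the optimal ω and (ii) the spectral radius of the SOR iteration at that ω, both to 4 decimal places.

ω* = 1.9450, ρ_SOR = 0.9450

B_J for the 110×110 system has eigenvalues cos(kπ/111); ρ_J = cos(π/111) = 0.9996.
1 − cos²(π/111) = sin²(π/111) ⇒ √(1−ρ_J²) = sin(π/111) = 0.02830.
So ω* = 2/1.02830 = 1.9450 (Young).
Hence ρ(B_{ω*}) = 1.9450 − 1 = 0.9450.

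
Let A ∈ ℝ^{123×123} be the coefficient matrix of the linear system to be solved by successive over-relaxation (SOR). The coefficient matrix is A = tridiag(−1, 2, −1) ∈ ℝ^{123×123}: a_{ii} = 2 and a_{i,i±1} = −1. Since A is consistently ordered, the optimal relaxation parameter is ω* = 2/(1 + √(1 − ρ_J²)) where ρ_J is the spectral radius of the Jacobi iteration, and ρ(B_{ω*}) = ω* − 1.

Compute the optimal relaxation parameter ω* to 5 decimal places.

ω* = 1.95059

½·tridiag(1,0,1) at n=123: λ_k = cos(kπ/124); max |λ| at k=1 ⇒ ρ_J = cos(π/124) ≈ 0.99968.
1 − cos²(π/124) = sin²(π/124) ⇒ √(1−ρ_J²) = sin(π/124) = 0.025333.
ω* = 2/(1 + 0.025333) = 2/1.025333 = 1.95059.
Hence ρ(B_{ω*}) = 1.95059 − 1 = 0.95059.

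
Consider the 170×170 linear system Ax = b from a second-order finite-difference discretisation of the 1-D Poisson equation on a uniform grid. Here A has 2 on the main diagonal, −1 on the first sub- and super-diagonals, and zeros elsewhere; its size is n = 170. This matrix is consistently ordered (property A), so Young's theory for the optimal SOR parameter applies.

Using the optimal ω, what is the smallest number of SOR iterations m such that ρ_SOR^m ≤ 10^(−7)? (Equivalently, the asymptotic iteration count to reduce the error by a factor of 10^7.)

m = 439

[ρ_J] n=170: ρ(B_J) = cos(π/(n+1)) = cos(π/171) = 0.9998312.
1 − cos²(π/171) = sin²(π/171) ⇒ √(1−ρ_J²) = sin(π/171) = 0.0183709.
Then 2/(1+√(1−ρ_J²)) = 2/(1+0.0183709); ω* = 2/1.0183709 = 1.9639210.
ρ(B_{ω*}) = ω*−1 = 0.9639210
7·ln10 = 16.1181; −ln(0.9639210) = 0.0367459; m = ⌈16.1181/0.0367459⌉ = ⌈438.637⌉ = 439.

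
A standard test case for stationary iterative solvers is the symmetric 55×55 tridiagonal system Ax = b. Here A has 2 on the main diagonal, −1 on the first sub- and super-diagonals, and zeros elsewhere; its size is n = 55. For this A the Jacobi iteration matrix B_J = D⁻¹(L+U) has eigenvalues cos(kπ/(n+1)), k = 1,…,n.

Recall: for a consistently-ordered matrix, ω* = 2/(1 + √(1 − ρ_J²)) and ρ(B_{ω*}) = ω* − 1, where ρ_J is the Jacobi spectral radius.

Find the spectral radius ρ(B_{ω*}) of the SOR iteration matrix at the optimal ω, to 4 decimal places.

ρ_SOR = 0.8938

[ρ_J] n=55: ρ(B_J) = cos(π/(n+1)) = cos(π/56) = 0.9984.
root = sin(π/56) = 0.05607  (since 1−cos² = sin²).
So ω* = 2/1.05607 = 1.8938 (Young).
and ρ(B_{ω*}) = 1.8938 − 1 = 0.8938.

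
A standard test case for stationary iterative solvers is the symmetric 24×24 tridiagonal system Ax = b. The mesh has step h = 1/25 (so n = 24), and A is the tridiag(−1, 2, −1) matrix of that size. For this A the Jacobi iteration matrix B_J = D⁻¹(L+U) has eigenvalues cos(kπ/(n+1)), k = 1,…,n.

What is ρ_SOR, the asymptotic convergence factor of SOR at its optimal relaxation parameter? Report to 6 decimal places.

[ρ_J] n=24: ρ(B_J) = cos(π/(n+1)) = cos(π/25) = 0.992115.
√(1−ρ_J²) simplifies to sin(π/25) = 0.1253332.
Then 2/(1+√(1−ρ_J²)) = 2/(1+0.1253332); ω* = 2/1.1253332 = 1.777251.
At ω = 1.777251 every |λ(B_ω)| = ω−1, so ρ_SOR = 0.777251.

ρ_SOR = 0.777251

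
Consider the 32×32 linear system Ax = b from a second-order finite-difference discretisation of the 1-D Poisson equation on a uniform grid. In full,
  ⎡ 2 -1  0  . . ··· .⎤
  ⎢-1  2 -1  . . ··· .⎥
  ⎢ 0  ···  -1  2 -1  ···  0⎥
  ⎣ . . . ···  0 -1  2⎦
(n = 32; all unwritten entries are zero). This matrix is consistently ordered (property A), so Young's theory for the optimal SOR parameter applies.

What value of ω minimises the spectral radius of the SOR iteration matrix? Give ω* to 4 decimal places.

With n=32, ρ(Jacobi) = cos(π/33) = 0.9955.
√(1 − cos²(π/33)) = sin(π/33) ≈ 0.09506.
Then 2/(1+√(1−ρ_J²)) = 2/(1+0.09506); ω* = 2/1.09506 = 1.8264.
ρ(B_{ω*}) = ω*−1 = 0.8264

ω* = 1.8264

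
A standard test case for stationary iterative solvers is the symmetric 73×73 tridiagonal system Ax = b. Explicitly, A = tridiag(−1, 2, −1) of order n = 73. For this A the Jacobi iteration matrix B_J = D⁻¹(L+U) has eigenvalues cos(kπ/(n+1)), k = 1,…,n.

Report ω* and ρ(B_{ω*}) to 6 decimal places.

ω* = 1.918573, ρ_SOR = 0.918573

ρ_J = max_k |cos(kπ/74)| = cos(π/74) = 0.999099
√(1−ρ_J²) = |sin(π/74)| = 0.0424412
Young: ω* = 2/(1+√(1−ρ_J²)) = 2/(1+0.0424412) = 2/1.0424412 = 1.918573.
ρ(B_{ω*}) = ω*−1 = 0.918573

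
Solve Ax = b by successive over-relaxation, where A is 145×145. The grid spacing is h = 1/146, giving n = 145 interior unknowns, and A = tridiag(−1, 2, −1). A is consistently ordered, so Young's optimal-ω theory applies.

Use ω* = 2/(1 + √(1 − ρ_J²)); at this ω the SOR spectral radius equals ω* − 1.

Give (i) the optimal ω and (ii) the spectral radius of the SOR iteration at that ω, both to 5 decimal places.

ω* = 1.95787, ρ_SOR = 0.95787

½·tridiag(1,0,1) at n=145: λ_k = cos(kπ/146); max |λ| at k=1 ⇒ ρ_J = cos(π/146) ≈ 0.99977.
1 − cos²(π/146) = sin²(π/146) ⇒ √(1−ρ_J²) = sin(π/146) = 0.021516.
So ω* = 2/1.021516 = 1.95787 (Young).
ρ_SOR = ω* − 1 ≈ 0.95787.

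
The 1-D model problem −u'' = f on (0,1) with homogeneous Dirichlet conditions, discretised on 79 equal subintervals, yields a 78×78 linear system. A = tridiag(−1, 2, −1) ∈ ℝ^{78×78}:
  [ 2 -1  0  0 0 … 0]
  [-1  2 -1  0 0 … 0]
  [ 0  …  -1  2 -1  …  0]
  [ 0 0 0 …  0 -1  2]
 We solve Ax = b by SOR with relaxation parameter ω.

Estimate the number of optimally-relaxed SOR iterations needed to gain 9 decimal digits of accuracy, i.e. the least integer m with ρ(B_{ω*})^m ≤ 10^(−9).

m = 261

B_J for the 78×78 system has eigenvalues cos(kπ/79); ρ_J = cos(π/79) = 0.9992094.
√(1−ρ_J²) = |sin(π/79)| = 0.0397565
Young: ω* = 2/(1+√(1−ρ_J²)) = 2/(1+0.0397565) = 2/1.0397565 = 1.9235273.
ρ_SOR = ω* − 1 ≈ 0.9235273.
9·ln10 = 20.7233; −ln(0.9235273) = 0.0795549; m = ⌈20.7233/0.0795549⌉ = ⌈260.491⌉ = 261.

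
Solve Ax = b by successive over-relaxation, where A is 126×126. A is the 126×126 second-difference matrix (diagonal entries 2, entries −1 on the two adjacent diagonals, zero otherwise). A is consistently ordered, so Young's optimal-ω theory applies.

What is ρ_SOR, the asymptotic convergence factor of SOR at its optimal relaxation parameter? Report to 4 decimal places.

ρ_SOR = 0.9517

½·tridiag(1,0,1) at n=126: λ_k = cos(kπ/127); max |λ| at k=1 ⇒ ρ_J = cos(π/127) ≈ 0.9997.
√(1−ρ_J²) = |sin(π/127)| = 0.02473
Then 2/(1+√(1−ρ_J²)) = 2/(1+0.02473); ω* = 2/1.02473 = 1.9517.
ρ_SOR = ω* − 1 ≈ 0.9517.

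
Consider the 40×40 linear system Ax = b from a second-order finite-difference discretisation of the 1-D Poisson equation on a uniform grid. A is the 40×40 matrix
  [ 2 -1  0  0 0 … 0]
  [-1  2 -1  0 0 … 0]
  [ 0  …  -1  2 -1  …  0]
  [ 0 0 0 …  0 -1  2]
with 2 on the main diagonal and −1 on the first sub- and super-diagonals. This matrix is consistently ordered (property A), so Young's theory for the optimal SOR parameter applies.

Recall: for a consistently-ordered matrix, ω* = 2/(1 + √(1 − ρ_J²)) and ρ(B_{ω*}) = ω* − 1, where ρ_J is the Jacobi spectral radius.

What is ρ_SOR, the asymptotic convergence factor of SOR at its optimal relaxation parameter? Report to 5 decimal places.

½·tridiag(1,0,1) at n=40: λ_k = cos(kπ/41); max |λ| at k=1 ⇒ ρ_J = cos(π/41) ≈ 0.99707.
√(1−ρ_J²) = |sin(π/41)| = 0.076549
Then 2/(1+√(1−ρ_J²)) = 2/(1+0.076549); ω* = 2/1.076549 = 1.85779.
ρ_SOR = ω* − 1 ≈ 0.85779.

ρ_SOR = 0.85779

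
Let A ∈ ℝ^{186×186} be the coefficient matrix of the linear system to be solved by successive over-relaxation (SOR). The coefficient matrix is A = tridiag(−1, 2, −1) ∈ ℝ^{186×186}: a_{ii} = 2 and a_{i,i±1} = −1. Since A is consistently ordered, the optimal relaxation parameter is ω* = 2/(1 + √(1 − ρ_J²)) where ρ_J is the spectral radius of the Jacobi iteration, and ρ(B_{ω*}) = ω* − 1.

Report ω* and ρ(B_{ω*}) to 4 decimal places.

ω* = 1.9670, ρ_SOR = 0.9670

½·tridiag(1,0,1) at n=186: λ_k = cos(kπ/187); max |λ| at k=1 ⇒ ρ_J = cos(π/187) ≈ 0.9999.
√(1−ρ_J²) = |sin(π/187)| = 0.01680
Then 2/(1+√(1−ρ_J²)) = 2/(1+0.01680); ω* = 2/1.01680 = 1.9670.
and ρ(B_{ω*}) = 1.9670 − 1 = 0.9670.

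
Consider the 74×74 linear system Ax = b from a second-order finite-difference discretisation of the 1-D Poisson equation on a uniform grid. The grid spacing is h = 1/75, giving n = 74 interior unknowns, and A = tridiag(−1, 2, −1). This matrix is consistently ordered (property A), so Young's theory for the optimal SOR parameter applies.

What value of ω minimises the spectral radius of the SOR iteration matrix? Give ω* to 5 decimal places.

ω* = 1.91961

ρ_J = max_k |cos(kπ/75)| = cos(π/75) = 0.99912
√(1 − cos²(π/75)) = sin(π/75) ≈ 0.041876.
ω* = 2/(1+0.041876) = 1.91961
Hence ρ(B_{ω*}) = 1.91961 − 1 = 0.91961.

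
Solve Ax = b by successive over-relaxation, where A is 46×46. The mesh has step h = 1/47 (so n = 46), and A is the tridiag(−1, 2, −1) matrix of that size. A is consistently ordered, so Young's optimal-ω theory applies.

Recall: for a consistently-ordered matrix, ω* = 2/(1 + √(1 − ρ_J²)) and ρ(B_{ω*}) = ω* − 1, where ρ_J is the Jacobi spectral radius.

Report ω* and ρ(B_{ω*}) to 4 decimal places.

½·tridiag(1,0,1) at n=46: λ_k = cos(kπ/47); max |λ| at k=1 ⇒ ρ_J = cos(π/47) ≈ 0.9978.
root = sin(π/47) = 0.06679  (since 1−cos² = sin²).
ω* = 2 / (1 + 0.06679) = 2 / 1.06679 ≈ 1.8748.
ρ_SOR = ω* − 1 ≈ 0.8748.

ω* = 1.8748, ρ_SOR = 0.8748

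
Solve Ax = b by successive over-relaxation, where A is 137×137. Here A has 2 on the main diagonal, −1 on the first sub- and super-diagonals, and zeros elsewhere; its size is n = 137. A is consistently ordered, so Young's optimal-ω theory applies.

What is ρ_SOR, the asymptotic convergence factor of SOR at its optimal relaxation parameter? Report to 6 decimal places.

ρ_SOR = 0.955487

½·tridiag(1,0,1) at n=137: λ_k = cos(kπ/138); max |λ| at k=1 ⇒ ρ_J = cos(π/138) ≈ 0.999741.
√(1−ρ_J²) = |sin(π/138)| = 0.0227632
Young: ω* = 2/(1+√(1−ρ_J²)) = 2/(1+0.0227632) = 2/1.0227632 = 1.955487.
Hence ρ(B_{ω*}) = 1.955487 − 1 = 0.955487.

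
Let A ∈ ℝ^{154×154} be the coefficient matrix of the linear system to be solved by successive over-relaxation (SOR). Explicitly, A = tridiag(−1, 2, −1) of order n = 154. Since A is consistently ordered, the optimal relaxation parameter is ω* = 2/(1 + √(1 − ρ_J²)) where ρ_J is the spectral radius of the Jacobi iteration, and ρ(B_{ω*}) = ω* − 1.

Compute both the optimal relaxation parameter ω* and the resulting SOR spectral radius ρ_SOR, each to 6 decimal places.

[ρ_J] n=154: ρ(B_J) = cos(π/(n+1)) = cos(π/155) = 0.999795.
√(1−ρ_J²) = |sin(π/155)| = 0.0202670
ω* = 2/(1+0.0202670) = 1.960271
and ρ(B_{ω*}) = 1.960271 − 1 = 0.960271.

ω* = 1.960271, ρ_SOR = 0.960271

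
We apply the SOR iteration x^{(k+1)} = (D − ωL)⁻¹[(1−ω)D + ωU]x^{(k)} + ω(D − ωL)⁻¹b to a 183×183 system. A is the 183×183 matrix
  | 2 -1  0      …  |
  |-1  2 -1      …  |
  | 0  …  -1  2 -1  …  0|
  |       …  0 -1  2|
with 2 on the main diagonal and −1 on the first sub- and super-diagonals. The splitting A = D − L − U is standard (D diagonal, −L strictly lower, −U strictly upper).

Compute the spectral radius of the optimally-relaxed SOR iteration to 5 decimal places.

ρ_J = max_k |cos(kπ/184)| = cos(π/184) = 0.99985
root = sin(π/184) = 0.017073  (since 1−cos² = sin²).
So ω* = 2/1.017073 = 1.96643 (Young).
and ρ(B_{ω*}) = 1.96643 − 1 = 0.96643.

ρ_SOR = 0.96643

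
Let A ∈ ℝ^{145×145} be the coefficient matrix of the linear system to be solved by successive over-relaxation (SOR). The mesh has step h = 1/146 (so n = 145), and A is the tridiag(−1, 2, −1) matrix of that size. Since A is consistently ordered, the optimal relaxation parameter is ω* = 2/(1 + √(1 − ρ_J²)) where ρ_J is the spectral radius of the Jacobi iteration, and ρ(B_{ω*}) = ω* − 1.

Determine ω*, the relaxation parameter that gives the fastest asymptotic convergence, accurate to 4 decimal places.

ω* = 1.9579

½·tridiag(1,0,1) at n=145: λ_k = cos(kπ/146); max |λ| at k=1 ⇒ ρ_J = cos(π/146) ≈ 0.9998.
√(1−ρ_J²) = |sin(π/146)| = 0.02152
Then 2/(1+√(1−ρ_J²)) = 2/(1+0.02152); ω* = 2/1.02152 = 1.9579.
ρ_SOR = ω* − 1 ≈ 0.9579.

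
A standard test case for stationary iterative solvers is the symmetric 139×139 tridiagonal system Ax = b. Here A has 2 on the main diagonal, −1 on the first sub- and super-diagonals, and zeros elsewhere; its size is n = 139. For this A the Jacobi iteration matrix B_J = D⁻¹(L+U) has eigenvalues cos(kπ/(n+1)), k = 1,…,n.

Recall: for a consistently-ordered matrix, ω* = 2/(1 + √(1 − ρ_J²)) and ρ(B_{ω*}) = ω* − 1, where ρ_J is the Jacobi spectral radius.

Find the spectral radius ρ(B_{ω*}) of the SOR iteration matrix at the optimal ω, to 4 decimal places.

½·tridiag(1,0,1) at n=139: λ_k = cos(kπ/140); max |λ| at k=1 ⇒ ρ_J = cos(π/140) ≈ 0.9997.
root = sin(π/140) = 0.02244  (since 1−cos² = sin²).
ω* = 2/(1+0.02244) = 1.9561
[ρ_SOR] ω* − 1 = 0.9561.

ρ_SOR = 0.9561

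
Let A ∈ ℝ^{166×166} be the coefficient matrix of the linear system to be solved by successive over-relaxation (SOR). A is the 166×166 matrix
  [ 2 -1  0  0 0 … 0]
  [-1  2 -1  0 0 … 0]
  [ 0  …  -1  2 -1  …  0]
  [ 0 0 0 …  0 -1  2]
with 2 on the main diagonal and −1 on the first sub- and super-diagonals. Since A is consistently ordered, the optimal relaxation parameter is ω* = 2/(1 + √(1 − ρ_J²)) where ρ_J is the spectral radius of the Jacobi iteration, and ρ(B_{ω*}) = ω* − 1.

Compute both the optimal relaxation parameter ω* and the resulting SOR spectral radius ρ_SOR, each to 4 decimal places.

ω* = 1.9631, ρ_SOR = 0.9631

B_J for the 166×166 system has eigenvalues cos(kπ/167); ρ_J = cos(π/167) = 0.9998.
root = sin(π/167) = 0.01881  (since 1−cos² = sin²).
Young: ω* = 2/(1+√(1−ρ_J²)) = 2/(1+0.01881) = 2/1.01881 = 1.9631.
ρ(B_{ω*}) = ω*−1 = 0.9631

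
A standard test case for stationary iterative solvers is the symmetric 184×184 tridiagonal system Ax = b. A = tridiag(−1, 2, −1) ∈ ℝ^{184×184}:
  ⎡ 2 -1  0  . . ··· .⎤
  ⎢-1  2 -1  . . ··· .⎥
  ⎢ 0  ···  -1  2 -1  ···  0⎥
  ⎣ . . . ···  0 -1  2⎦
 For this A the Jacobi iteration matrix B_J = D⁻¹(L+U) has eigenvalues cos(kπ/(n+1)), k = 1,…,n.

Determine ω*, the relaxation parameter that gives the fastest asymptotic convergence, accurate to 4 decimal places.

With n=184, ρ(Jacobi) = cos(π/185) = 0.9999.
√(1−ρ_J²) = |sin(π/185)| = 0.01698
So ω* = 2/1.01698 = 1.9666 (Young).
ρ_SOR = ω* − 1 ≈ 0.9666.

ω* = 1.9666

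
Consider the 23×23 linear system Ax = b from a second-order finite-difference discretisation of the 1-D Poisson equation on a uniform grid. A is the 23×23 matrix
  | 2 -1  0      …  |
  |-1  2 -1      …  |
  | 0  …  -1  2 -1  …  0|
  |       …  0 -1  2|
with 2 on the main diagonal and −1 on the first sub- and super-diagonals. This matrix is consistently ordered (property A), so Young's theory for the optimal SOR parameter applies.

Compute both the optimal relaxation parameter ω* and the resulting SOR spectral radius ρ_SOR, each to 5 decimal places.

ω* = 1.76909, ρ_SOR = 0.76909

With n=23, ρ(Jacobi) = cos(π/24) = 0.99144.
√(1−ρ_J²) = |sin(π/24)| = 0.130526
ω* = 2/(1 + 0.130526) = 2/1.130526 = 1.76909.
[ρ_SOR] ω* − 1 = 0.76909.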